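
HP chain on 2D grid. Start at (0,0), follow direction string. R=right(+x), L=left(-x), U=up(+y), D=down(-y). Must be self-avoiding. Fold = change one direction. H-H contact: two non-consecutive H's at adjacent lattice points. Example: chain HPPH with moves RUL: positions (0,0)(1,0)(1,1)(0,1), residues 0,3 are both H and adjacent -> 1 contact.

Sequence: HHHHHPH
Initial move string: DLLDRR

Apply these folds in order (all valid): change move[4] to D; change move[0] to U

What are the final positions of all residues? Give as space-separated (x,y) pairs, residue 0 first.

Answer: (0,0) (0,1) (-1,1) (-2,1) (-2,0) (-2,-1) (-1,-1)

Derivation:
Initial moves: DLLDRR
Fold: move[4]->D => DLLDDR (positions: [(0, 0), (0, -1), (-1, -1), (-2, -1), (-2, -2), (-2, -3), (-1, -3)])
Fold: move[0]->U => ULLDDR (positions: [(0, 0), (0, 1), (-1, 1), (-2, 1), (-2, 0), (-2, -1), (-1, -1)])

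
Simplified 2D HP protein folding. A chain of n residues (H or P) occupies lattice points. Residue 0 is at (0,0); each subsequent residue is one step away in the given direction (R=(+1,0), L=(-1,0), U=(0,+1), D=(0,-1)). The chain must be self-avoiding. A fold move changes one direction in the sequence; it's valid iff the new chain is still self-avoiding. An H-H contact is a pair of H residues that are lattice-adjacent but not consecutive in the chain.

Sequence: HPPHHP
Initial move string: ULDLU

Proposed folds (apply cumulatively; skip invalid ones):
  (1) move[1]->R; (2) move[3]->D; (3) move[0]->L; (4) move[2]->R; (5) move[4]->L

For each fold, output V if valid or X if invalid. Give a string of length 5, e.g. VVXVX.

Initial: ULDLU -> [(0, 0), (0, 1), (-1, 1), (-1, 0), (-2, 0), (-2, 1)]
Fold 1: move[1]->R => URDLU INVALID (collision), skipped
Fold 2: move[3]->D => ULDDU INVALID (collision), skipped
Fold 3: move[0]->L => LLDLU VALID
Fold 4: move[2]->R => LLRLU INVALID (collision), skipped
Fold 5: move[4]->L => LLDLL VALID

Answer: XXVXV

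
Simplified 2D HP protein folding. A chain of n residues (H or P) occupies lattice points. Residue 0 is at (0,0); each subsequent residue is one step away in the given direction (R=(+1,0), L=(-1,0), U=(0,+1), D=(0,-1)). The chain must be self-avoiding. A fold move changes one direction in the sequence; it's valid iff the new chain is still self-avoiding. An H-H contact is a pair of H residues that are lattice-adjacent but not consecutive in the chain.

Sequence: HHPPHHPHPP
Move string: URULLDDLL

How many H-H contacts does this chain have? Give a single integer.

Positions: [(0, 0), (0, 1), (1, 1), (1, 2), (0, 2), (-1, 2), (-1, 1), (-1, 0), (-2, 0), (-3, 0)]
H-H contact: residue 0 @(0,0) - residue 7 @(-1, 0)
H-H contact: residue 1 @(0,1) - residue 4 @(0, 2)

Answer: 2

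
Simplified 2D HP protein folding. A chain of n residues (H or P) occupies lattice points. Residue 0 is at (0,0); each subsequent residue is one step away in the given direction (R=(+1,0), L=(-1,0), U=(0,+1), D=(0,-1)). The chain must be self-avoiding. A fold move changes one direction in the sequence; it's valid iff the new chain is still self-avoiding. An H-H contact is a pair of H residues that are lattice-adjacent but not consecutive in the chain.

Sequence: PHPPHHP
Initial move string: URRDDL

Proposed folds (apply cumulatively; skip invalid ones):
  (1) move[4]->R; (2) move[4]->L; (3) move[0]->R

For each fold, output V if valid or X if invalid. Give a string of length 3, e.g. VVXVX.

Answer: XXV

Derivation:
Initial: URRDDL -> [(0, 0), (0, 1), (1, 1), (2, 1), (2, 0), (2, -1), (1, -1)]
Fold 1: move[4]->R => URRDRL INVALID (collision), skipped
Fold 2: move[4]->L => URRDLL INVALID (collision), skipped
Fold 3: move[0]->R => RRRDDL VALID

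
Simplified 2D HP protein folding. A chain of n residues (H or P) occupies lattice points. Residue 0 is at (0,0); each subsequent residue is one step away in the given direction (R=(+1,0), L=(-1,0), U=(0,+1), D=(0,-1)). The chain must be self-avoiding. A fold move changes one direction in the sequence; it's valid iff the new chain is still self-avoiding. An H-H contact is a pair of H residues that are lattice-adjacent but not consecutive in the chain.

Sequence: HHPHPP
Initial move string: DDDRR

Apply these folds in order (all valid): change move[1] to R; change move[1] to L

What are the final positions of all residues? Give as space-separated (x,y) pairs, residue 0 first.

Initial moves: DDDRR
Fold: move[1]->R => DRDRR (positions: [(0, 0), (0, -1), (1, -1), (1, -2), (2, -2), (3, -2)])
Fold: move[1]->L => DLDRR (positions: [(0, 0), (0, -1), (-1, -1), (-1, -2), (0, -2), (1, -2)])

Answer: (0,0) (0,-1) (-1,-1) (-1,-2) (0,-2) (1,-2)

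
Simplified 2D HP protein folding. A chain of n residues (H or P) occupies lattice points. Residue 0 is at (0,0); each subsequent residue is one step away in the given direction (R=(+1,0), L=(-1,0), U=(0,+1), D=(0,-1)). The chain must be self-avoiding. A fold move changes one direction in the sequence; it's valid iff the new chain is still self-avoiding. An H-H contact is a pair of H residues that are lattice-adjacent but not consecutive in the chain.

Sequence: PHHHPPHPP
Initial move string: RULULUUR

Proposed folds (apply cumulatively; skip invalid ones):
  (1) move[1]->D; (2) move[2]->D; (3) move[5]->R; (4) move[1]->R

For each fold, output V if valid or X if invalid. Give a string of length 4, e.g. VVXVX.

Initial: RULULUUR -> [(0, 0), (1, 0), (1, 1), (0, 1), (0, 2), (-1, 2), (-1, 3), (-1, 4), (0, 4)]
Fold 1: move[1]->D => RDLULUUR INVALID (collision), skipped
Fold 2: move[2]->D => RUDULUUR INVALID (collision), skipped
Fold 3: move[5]->R => RULULRUR INVALID (collision), skipped
Fold 4: move[1]->R => RRLULUUR INVALID (collision), skipped

Answer: XXXX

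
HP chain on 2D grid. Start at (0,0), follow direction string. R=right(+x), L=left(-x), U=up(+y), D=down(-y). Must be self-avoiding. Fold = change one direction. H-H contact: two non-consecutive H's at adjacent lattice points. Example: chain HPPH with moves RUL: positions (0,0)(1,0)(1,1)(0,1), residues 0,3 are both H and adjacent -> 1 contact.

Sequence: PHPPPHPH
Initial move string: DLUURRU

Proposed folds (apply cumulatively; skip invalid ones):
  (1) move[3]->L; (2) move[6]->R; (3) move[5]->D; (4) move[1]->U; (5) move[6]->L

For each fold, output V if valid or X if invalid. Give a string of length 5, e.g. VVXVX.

Answer: XVXXX

Derivation:
Initial: DLUURRU -> [(0, 0), (0, -1), (-1, -1), (-1, 0), (-1, 1), (0, 1), (1, 1), (1, 2)]
Fold 1: move[3]->L => DLULRRU INVALID (collision), skipped
Fold 2: move[6]->R => DLUURRR VALID
Fold 3: move[5]->D => DLUURDR INVALID (collision), skipped
Fold 4: move[1]->U => DUUURRR INVALID (collision), skipped
Fold 5: move[6]->L => DLUURRL INVALID (collision), skipped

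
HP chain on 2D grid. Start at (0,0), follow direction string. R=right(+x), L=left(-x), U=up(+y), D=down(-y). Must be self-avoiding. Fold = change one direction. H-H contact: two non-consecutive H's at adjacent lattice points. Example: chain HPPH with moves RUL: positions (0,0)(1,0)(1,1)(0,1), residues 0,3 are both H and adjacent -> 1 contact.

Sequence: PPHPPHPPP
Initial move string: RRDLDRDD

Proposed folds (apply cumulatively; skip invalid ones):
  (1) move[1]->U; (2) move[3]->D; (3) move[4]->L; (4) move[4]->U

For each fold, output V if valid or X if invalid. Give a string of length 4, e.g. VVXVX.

Answer: XVXX

Derivation:
Initial: RRDLDRDD -> [(0, 0), (1, 0), (2, 0), (2, -1), (1, -1), (1, -2), (2, -2), (2, -3), (2, -4)]
Fold 1: move[1]->U => RUDLDRDD INVALID (collision), skipped
Fold 2: move[3]->D => RRDDDRDD VALID
Fold 3: move[4]->L => RRDDLRDD INVALID (collision), skipped
Fold 4: move[4]->U => RRDDURDD INVALID (collision), skipped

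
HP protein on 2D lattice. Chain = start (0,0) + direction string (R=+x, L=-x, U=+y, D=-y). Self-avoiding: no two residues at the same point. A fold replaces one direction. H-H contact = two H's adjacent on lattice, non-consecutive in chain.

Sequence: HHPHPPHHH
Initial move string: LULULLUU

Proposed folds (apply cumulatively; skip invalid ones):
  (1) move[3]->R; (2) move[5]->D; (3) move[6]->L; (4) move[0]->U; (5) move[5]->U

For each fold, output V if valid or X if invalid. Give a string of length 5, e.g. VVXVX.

Answer: XXVVV

Derivation:
Initial: LULULLUU -> [(0, 0), (-1, 0), (-1, 1), (-2, 1), (-2, 2), (-3, 2), (-4, 2), (-4, 3), (-4, 4)]
Fold 1: move[3]->R => LULRLLUU INVALID (collision), skipped
Fold 2: move[5]->D => LULULDUU INVALID (collision), skipped
Fold 3: move[6]->L => LULULLLU VALID
Fold 4: move[0]->U => UULULLLU VALID
Fold 5: move[5]->U => UULULULU VALID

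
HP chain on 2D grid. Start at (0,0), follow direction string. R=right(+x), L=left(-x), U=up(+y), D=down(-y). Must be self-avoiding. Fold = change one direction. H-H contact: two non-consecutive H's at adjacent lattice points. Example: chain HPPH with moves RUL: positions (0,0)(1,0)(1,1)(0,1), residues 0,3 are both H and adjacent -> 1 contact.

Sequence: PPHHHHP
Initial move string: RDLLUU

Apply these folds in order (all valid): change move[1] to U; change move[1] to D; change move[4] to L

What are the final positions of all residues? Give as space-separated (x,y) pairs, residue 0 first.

Initial moves: RDLLUU
Fold: move[1]->U => RULLUU (positions: [(0, 0), (1, 0), (1, 1), (0, 1), (-1, 1), (-1, 2), (-1, 3)])
Fold: move[1]->D => RDLLUU (positions: [(0, 0), (1, 0), (1, -1), (0, -1), (-1, -1), (-1, 0), (-1, 1)])
Fold: move[4]->L => RDLLLU (positions: [(0, 0), (1, 0), (1, -1), (0, -1), (-1, -1), (-2, -1), (-2, 0)])

Answer: (0,0) (1,0) (1,-1) (0,-1) (-1,-1) (-2,-1) (-2,0)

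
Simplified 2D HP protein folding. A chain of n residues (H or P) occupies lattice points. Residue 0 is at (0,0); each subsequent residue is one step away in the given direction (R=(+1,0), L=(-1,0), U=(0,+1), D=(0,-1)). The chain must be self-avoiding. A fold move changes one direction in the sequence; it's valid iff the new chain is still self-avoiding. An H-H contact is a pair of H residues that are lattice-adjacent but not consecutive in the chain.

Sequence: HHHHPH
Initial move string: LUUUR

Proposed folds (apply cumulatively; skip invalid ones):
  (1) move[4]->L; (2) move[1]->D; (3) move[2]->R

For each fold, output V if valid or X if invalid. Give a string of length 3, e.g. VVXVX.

Initial: LUUUR -> [(0, 0), (-1, 0), (-1, 1), (-1, 2), (-1, 3), (0, 3)]
Fold 1: move[4]->L => LUUUL VALID
Fold 2: move[1]->D => LDUUL INVALID (collision), skipped
Fold 3: move[2]->R => LURUL VALID

Answer: VXV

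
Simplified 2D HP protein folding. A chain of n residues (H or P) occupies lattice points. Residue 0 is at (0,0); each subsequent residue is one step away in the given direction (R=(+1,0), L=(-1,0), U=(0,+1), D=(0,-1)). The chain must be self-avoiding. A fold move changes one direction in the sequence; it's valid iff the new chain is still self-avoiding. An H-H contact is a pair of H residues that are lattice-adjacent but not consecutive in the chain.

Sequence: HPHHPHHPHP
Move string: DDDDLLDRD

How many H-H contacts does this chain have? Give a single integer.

Answer: 1

Derivation:
Positions: [(0, 0), (0, -1), (0, -2), (0, -3), (0, -4), (-1, -4), (-2, -4), (-2, -5), (-1, -5), (-1, -6)]
H-H contact: residue 5 @(-1,-4) - residue 8 @(-1, -5)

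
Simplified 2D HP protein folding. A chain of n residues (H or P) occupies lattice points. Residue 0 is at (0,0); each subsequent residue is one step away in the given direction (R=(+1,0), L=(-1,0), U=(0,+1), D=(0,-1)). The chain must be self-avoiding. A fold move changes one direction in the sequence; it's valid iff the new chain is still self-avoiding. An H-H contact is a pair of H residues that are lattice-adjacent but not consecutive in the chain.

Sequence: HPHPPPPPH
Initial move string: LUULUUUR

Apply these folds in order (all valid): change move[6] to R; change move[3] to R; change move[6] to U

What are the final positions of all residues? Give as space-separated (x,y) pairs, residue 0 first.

Initial moves: LUULUUUR
Fold: move[6]->R => LUULUURR (positions: [(0, 0), (-1, 0), (-1, 1), (-1, 2), (-2, 2), (-2, 3), (-2, 4), (-1, 4), (0, 4)])
Fold: move[3]->R => LUURUURR (positions: [(0, 0), (-1, 0), (-1, 1), (-1, 2), (0, 2), (0, 3), (0, 4), (1, 4), (2, 4)])
Fold: move[6]->U => LUURUUUR (positions: [(0, 0), (-1, 0), (-1, 1), (-1, 2), (0, 2), (0, 3), (0, 4), (0, 5), (1, 5)])

Answer: (0,0) (-1,0) (-1,1) (-1,2) (0,2) (0,3) (0,4) (0,5) (1,5)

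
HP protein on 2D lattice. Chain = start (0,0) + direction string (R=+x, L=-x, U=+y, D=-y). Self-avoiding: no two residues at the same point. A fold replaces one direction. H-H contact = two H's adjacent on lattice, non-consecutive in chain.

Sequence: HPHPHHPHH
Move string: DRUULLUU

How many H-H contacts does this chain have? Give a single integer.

Answer: 1

Derivation:
Positions: [(0, 0), (0, -1), (1, -1), (1, 0), (1, 1), (0, 1), (-1, 1), (-1, 2), (-1, 3)]
H-H contact: residue 0 @(0,0) - residue 5 @(0, 1)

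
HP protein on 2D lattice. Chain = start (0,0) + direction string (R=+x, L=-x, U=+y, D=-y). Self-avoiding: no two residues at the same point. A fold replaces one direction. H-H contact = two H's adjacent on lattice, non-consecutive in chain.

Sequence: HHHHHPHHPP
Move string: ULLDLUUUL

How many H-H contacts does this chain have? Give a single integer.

Answer: 1

Derivation:
Positions: [(0, 0), (0, 1), (-1, 1), (-2, 1), (-2, 0), (-3, 0), (-3, 1), (-3, 2), (-3, 3), (-4, 3)]
H-H contact: residue 3 @(-2,1) - residue 6 @(-3, 1)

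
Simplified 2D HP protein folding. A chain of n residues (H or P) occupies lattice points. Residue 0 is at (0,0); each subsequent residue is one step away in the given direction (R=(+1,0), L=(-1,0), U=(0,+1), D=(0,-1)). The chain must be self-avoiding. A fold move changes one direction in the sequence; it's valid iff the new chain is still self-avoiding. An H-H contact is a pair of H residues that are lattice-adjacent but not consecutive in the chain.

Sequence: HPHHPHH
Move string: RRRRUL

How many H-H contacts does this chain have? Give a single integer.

Positions: [(0, 0), (1, 0), (2, 0), (3, 0), (4, 0), (4, 1), (3, 1)]
H-H contact: residue 3 @(3,0) - residue 6 @(3, 1)

Answer: 1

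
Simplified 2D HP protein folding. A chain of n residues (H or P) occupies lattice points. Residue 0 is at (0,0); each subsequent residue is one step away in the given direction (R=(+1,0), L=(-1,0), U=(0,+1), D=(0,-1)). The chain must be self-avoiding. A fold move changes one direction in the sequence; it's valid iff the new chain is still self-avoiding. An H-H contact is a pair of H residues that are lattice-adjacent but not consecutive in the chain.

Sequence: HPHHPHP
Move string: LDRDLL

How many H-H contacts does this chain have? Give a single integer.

Answer: 2

Derivation:
Positions: [(0, 0), (-1, 0), (-1, -1), (0, -1), (0, -2), (-1, -2), (-2, -2)]
H-H contact: residue 0 @(0,0) - residue 3 @(0, -1)
H-H contact: residue 2 @(-1,-1) - residue 5 @(-1, -2)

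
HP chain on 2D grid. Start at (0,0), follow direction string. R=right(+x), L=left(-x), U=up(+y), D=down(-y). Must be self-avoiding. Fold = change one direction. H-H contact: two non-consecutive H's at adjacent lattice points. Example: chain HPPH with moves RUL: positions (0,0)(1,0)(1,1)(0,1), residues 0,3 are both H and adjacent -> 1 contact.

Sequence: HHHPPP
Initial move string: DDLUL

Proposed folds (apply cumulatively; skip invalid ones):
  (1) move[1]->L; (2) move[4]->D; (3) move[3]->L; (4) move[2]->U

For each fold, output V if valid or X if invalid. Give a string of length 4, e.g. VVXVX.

Answer: VXVV

Derivation:
Initial: DDLUL -> [(0, 0), (0, -1), (0, -2), (-1, -2), (-1, -1), (-2, -1)]
Fold 1: move[1]->L => DLLUL VALID
Fold 2: move[4]->D => DLLUD INVALID (collision), skipped
Fold 3: move[3]->L => DLLLL VALID
Fold 4: move[2]->U => DLULL VALID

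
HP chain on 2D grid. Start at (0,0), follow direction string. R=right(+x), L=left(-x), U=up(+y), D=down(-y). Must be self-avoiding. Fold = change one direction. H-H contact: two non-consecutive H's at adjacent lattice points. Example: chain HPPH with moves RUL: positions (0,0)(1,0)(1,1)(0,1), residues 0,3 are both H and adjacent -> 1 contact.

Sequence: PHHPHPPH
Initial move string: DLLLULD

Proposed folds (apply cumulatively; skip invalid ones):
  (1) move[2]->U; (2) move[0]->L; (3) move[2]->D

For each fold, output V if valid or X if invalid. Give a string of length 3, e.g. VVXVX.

Initial: DLLLULD -> [(0, 0), (0, -1), (-1, -1), (-2, -1), (-3, -1), (-3, 0), (-4, 0), (-4, -1)]
Fold 1: move[2]->U => DLULULD VALID
Fold 2: move[0]->L => LLULULD VALID
Fold 3: move[2]->D => LLDLULD VALID

Answer: VVV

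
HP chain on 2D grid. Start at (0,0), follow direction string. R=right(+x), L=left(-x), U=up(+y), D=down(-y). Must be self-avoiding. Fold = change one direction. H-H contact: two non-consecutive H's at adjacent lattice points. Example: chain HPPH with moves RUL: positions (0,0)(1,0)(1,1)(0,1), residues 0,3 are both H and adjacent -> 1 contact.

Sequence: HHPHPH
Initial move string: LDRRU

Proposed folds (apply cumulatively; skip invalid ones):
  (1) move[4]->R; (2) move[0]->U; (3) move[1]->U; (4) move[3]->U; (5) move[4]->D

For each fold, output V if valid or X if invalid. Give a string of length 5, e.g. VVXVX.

Answer: VXVVX

Derivation:
Initial: LDRRU -> [(0, 0), (-1, 0), (-1, -1), (0, -1), (1, -1), (1, 0)]
Fold 1: move[4]->R => LDRRR VALID
Fold 2: move[0]->U => UDRRR INVALID (collision), skipped
Fold 3: move[1]->U => LURRR VALID
Fold 4: move[3]->U => LURUR VALID
Fold 5: move[4]->D => LURUD INVALID (collision), skipped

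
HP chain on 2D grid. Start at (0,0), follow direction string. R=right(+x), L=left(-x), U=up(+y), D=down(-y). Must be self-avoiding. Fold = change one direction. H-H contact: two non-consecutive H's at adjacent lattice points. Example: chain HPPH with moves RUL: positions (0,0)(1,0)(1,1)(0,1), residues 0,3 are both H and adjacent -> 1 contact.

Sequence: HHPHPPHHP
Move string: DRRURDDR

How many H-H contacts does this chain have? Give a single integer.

Positions: [(0, 0), (0, -1), (1, -1), (2, -1), (2, 0), (3, 0), (3, -1), (3, -2), (4, -2)]
H-H contact: residue 3 @(2,-1) - residue 6 @(3, -1)

Answer: 1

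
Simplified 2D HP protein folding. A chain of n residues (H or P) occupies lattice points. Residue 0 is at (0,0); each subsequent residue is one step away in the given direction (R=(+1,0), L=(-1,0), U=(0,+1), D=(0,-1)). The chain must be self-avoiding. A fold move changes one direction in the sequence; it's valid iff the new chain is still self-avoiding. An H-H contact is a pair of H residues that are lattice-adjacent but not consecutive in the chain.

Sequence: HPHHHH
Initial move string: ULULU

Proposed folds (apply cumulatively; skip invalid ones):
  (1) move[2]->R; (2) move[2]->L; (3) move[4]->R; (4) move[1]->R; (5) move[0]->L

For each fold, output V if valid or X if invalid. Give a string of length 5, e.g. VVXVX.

Initial: ULULU -> [(0, 0), (0, 1), (-1, 1), (-1, 2), (-2, 2), (-2, 3)]
Fold 1: move[2]->R => ULRLU INVALID (collision), skipped
Fold 2: move[2]->L => ULLLU VALID
Fold 3: move[4]->R => ULLLR INVALID (collision), skipped
Fold 4: move[1]->R => URLLU INVALID (collision), skipped
Fold 5: move[0]->L => LLLLU VALID

Answer: XVXXV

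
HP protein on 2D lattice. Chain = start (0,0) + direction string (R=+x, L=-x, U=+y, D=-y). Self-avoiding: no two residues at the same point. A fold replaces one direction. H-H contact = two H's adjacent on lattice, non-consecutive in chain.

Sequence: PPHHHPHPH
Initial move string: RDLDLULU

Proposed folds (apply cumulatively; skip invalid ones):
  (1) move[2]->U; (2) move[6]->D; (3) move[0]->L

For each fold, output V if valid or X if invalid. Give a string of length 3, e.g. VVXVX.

Answer: XXV

Derivation:
Initial: RDLDLULU -> [(0, 0), (1, 0), (1, -1), (0, -1), (0, -2), (-1, -2), (-1, -1), (-2, -1), (-2, 0)]
Fold 1: move[2]->U => RDUDLULU INVALID (collision), skipped
Fold 2: move[6]->D => RDLDLUDU INVALID (collision), skipped
Fold 3: move[0]->L => LDLDLULU VALID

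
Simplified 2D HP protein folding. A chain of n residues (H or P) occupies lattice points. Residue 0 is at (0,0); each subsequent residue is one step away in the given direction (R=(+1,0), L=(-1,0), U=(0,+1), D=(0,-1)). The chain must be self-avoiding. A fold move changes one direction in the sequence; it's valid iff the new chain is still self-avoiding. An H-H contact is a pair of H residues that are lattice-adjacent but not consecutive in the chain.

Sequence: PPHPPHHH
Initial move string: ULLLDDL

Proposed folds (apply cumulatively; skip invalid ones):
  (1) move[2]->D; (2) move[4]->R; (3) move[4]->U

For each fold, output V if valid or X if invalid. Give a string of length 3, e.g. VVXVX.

Initial: ULLLDDL -> [(0, 0), (0, 1), (-1, 1), (-2, 1), (-3, 1), (-3, 0), (-3, -1), (-4, -1)]
Fold 1: move[2]->D => ULDLDDL VALID
Fold 2: move[4]->R => ULDLRDL INVALID (collision), skipped
Fold 3: move[4]->U => ULDLUDL INVALID (collision), skipped

Answer: VXX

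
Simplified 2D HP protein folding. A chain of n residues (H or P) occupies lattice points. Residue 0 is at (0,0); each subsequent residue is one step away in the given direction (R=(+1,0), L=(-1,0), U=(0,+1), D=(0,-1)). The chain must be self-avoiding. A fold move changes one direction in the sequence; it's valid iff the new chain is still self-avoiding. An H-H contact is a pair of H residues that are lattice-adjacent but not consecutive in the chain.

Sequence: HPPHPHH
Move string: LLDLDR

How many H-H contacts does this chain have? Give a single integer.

Answer: 1

Derivation:
Positions: [(0, 0), (-1, 0), (-2, 0), (-2, -1), (-3, -1), (-3, -2), (-2, -2)]
H-H contact: residue 3 @(-2,-1) - residue 6 @(-2, -2)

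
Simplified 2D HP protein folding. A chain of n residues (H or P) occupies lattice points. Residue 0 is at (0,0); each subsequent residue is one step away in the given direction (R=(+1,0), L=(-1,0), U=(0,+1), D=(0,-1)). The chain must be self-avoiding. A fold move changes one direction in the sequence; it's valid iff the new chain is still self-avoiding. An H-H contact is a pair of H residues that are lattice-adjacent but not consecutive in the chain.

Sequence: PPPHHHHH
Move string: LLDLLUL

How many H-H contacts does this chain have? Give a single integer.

Positions: [(0, 0), (-1, 0), (-2, 0), (-2, -1), (-3, -1), (-4, -1), (-4, 0), (-5, 0)]
No H-H contacts found.

Answer: 0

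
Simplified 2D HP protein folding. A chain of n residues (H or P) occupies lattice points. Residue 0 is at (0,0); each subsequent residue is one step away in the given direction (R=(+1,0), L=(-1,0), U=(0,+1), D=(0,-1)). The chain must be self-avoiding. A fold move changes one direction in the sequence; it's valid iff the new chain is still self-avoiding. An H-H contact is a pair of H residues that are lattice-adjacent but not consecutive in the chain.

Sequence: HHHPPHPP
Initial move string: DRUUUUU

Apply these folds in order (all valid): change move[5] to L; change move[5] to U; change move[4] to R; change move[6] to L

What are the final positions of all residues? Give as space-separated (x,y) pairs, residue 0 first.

Initial moves: DRUUUUU
Fold: move[5]->L => DRUUULU (positions: [(0, 0), (0, -1), (1, -1), (1, 0), (1, 1), (1, 2), (0, 2), (0, 3)])
Fold: move[5]->U => DRUUUUU (positions: [(0, 0), (0, -1), (1, -1), (1, 0), (1, 1), (1, 2), (1, 3), (1, 4)])
Fold: move[4]->R => DRUURUU (positions: [(0, 0), (0, -1), (1, -1), (1, 0), (1, 1), (2, 1), (2, 2), (2, 3)])
Fold: move[6]->L => DRUURUL (positions: [(0, 0), (0, -1), (1, -1), (1, 0), (1, 1), (2, 1), (2, 2), (1, 2)])

Answer: (0,0) (0,-1) (1,-1) (1,0) (1,1) (2,1) (2,2) (1,2)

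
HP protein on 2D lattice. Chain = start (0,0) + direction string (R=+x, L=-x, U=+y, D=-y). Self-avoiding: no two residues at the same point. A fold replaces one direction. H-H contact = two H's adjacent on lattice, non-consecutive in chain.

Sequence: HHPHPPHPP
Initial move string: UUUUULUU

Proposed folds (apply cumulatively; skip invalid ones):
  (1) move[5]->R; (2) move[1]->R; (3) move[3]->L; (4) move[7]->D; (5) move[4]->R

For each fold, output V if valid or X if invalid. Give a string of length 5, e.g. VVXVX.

Initial: UUUUULUU -> [(0, 0), (0, 1), (0, 2), (0, 3), (0, 4), (0, 5), (-1, 5), (-1, 6), (-1, 7)]
Fold 1: move[5]->R => UUUUURUU VALID
Fold 2: move[1]->R => URUUURUU VALID
Fold 3: move[3]->L => URULURUU VALID
Fold 4: move[7]->D => URULURUD INVALID (collision), skipped
Fold 5: move[4]->R => URULRRUU INVALID (collision), skipped

Answer: VVVXX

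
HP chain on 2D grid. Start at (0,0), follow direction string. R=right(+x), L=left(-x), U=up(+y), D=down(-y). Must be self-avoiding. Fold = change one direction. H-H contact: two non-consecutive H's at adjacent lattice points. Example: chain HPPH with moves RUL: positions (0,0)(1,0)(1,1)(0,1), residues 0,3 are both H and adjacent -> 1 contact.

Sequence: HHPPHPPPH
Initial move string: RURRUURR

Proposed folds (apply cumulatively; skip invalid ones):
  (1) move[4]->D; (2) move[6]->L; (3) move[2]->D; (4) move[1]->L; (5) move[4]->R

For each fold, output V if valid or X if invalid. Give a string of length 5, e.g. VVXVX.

Initial: RURRUURR -> [(0, 0), (1, 0), (1, 1), (2, 1), (3, 1), (3, 2), (3, 3), (4, 3), (5, 3)]
Fold 1: move[4]->D => RURRDURR INVALID (collision), skipped
Fold 2: move[6]->L => RURRUULR INVALID (collision), skipped
Fold 3: move[2]->D => RUDRUURR INVALID (collision), skipped
Fold 4: move[1]->L => RLRRUURR INVALID (collision), skipped
Fold 5: move[4]->R => RURRRURR VALID

Answer: XXXXV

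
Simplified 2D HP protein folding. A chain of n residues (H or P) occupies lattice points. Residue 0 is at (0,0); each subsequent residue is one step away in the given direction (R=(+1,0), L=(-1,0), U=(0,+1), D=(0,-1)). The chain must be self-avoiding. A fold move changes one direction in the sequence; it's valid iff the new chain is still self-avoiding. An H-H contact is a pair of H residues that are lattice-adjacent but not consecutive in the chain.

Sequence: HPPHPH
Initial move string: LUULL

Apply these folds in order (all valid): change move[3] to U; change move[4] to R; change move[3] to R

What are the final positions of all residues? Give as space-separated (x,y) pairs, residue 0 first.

Answer: (0,0) (-1,0) (-1,1) (-1,2) (0,2) (1,2)

Derivation:
Initial moves: LUULL
Fold: move[3]->U => LUUUL (positions: [(0, 0), (-1, 0), (-1, 1), (-1, 2), (-1, 3), (-2, 3)])
Fold: move[4]->R => LUUUR (positions: [(0, 0), (-1, 0), (-1, 1), (-1, 2), (-1, 3), (0, 3)])
Fold: move[3]->R => LUURR (positions: [(0, 0), (-1, 0), (-1, 1), (-1, 2), (0, 2), (1, 2)])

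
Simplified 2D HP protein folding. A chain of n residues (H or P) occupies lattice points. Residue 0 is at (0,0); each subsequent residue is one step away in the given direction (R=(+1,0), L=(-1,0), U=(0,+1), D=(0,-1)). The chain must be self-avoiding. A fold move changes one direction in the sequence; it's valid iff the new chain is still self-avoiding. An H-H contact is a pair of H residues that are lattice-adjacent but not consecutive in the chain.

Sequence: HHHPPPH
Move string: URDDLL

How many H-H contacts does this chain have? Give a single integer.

Answer: 0

Derivation:
Positions: [(0, 0), (0, 1), (1, 1), (1, 0), (1, -1), (0, -1), (-1, -1)]
No H-H contacts found.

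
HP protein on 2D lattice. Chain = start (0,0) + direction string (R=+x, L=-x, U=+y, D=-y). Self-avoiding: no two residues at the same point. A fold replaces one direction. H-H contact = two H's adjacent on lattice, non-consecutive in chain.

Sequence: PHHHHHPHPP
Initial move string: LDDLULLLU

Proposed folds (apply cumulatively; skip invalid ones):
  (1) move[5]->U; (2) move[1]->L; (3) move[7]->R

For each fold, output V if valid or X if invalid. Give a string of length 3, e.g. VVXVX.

Answer: VVX

Derivation:
Initial: LDDLULLLU -> [(0, 0), (-1, 0), (-1, -1), (-1, -2), (-2, -2), (-2, -1), (-3, -1), (-4, -1), (-5, -1), (-5, 0)]
Fold 1: move[5]->U => LDDLUULLU VALID
Fold 2: move[1]->L => LLDLUULLU VALID
Fold 3: move[7]->R => LLDLUULRU INVALID (collision), skipped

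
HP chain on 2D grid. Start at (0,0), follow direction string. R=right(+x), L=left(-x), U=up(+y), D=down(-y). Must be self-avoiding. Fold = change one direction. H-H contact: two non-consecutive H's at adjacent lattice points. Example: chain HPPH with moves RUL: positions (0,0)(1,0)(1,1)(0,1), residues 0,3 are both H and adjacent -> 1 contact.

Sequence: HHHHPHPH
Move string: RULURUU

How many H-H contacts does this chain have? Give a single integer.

Answer: 2

Derivation:
Positions: [(0, 0), (1, 0), (1, 1), (0, 1), (0, 2), (1, 2), (1, 3), (1, 4)]
H-H contact: residue 0 @(0,0) - residue 3 @(0, 1)
H-H contact: residue 2 @(1,1) - residue 5 @(1, 2)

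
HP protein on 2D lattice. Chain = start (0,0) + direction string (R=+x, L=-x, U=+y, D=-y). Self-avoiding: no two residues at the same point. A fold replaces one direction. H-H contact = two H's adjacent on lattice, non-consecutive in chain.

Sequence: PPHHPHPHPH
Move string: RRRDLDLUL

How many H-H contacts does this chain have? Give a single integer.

Answer: 1

Derivation:
Positions: [(0, 0), (1, 0), (2, 0), (3, 0), (3, -1), (2, -1), (2, -2), (1, -2), (1, -1), (0, -1)]
H-H contact: residue 2 @(2,0) - residue 5 @(2, -1)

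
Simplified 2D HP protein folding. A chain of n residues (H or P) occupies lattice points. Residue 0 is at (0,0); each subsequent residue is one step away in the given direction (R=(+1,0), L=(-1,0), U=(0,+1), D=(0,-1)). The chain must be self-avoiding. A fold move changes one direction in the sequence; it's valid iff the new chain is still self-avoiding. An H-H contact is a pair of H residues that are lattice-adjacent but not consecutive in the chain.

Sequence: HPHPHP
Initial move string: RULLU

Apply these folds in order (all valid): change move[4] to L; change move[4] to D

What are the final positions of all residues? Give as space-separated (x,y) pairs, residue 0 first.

Initial moves: RULLU
Fold: move[4]->L => RULLL (positions: [(0, 0), (1, 0), (1, 1), (0, 1), (-1, 1), (-2, 1)])
Fold: move[4]->D => RULLD (positions: [(0, 0), (1, 0), (1, 1), (0, 1), (-1, 1), (-1, 0)])

Answer: (0,0) (1,0) (1,1) (0,1) (-1,1) (-1,0)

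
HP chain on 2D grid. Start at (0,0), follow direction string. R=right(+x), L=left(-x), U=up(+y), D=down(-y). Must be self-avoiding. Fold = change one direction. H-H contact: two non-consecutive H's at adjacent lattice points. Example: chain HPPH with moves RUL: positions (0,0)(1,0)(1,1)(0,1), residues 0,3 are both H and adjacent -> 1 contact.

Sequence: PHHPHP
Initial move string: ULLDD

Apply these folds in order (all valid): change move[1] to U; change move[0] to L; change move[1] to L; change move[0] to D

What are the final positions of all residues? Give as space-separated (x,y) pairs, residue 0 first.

Initial moves: ULLDD
Fold: move[1]->U => UULDD (positions: [(0, 0), (0, 1), (0, 2), (-1, 2), (-1, 1), (-1, 0)])
Fold: move[0]->L => LULDD (positions: [(0, 0), (-1, 0), (-1, 1), (-2, 1), (-2, 0), (-2, -1)])
Fold: move[1]->L => LLLDD (positions: [(0, 0), (-1, 0), (-2, 0), (-3, 0), (-3, -1), (-3, -2)])
Fold: move[0]->D => DLLDD (positions: [(0, 0), (0, -1), (-1, -1), (-2, -1), (-2, -2), (-2, -3)])

Answer: (0,0) (0,-1) (-1,-1) (-2,-1) (-2,-2) (-2,-3)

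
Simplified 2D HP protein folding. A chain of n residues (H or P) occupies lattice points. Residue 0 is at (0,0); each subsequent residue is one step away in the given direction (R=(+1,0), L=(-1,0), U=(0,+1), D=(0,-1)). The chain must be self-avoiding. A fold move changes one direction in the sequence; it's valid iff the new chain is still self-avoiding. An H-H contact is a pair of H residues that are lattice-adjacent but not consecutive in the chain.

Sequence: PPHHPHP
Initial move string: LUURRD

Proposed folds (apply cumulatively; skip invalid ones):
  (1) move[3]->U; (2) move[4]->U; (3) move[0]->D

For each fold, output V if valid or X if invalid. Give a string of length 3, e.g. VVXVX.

Answer: VXX

Derivation:
Initial: LUURRD -> [(0, 0), (-1, 0), (-1, 1), (-1, 2), (0, 2), (1, 2), (1, 1)]
Fold 1: move[3]->U => LUUURD VALID
Fold 2: move[4]->U => LUUUUD INVALID (collision), skipped
Fold 3: move[0]->D => DUUURD INVALID (collision), skipped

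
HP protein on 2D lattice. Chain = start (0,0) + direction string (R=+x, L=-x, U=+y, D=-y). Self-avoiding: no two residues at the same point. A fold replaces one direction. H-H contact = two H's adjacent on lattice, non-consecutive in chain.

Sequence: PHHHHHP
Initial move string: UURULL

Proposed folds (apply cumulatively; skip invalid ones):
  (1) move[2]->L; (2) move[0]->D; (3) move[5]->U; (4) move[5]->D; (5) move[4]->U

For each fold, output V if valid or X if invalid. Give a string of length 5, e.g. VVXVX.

Answer: VXVVX

Derivation:
Initial: UURULL -> [(0, 0), (0, 1), (0, 2), (1, 2), (1, 3), (0, 3), (-1, 3)]
Fold 1: move[2]->L => UULULL VALID
Fold 2: move[0]->D => DULULL INVALID (collision), skipped
Fold 3: move[5]->U => UULULU VALID
Fold 4: move[5]->D => UULULD VALID
Fold 5: move[4]->U => UULUUD INVALID (collision), skipped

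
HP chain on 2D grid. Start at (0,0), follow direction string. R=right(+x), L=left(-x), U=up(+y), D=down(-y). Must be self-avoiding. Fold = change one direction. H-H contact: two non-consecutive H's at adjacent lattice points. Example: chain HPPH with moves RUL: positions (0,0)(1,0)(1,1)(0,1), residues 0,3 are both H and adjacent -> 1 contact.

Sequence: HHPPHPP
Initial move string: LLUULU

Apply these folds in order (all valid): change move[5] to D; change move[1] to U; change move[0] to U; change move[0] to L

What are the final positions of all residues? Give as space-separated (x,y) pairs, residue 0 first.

Answer: (0,0) (-1,0) (-1,1) (-1,2) (-1,3) (-2,3) (-2,2)

Derivation:
Initial moves: LLUULU
Fold: move[5]->D => LLUULD (positions: [(0, 0), (-1, 0), (-2, 0), (-2, 1), (-2, 2), (-3, 2), (-3, 1)])
Fold: move[1]->U => LUUULD (positions: [(0, 0), (-1, 0), (-1, 1), (-1, 2), (-1, 3), (-2, 3), (-2, 2)])
Fold: move[0]->U => UUUULD (positions: [(0, 0), (0, 1), (0, 2), (0, 3), (0, 4), (-1, 4), (-1, 3)])
Fold: move[0]->L => LUUULD (positions: [(0, 0), (-1, 0), (-1, 1), (-1, 2), (-1, 3), (-2, 3), (-2, 2)])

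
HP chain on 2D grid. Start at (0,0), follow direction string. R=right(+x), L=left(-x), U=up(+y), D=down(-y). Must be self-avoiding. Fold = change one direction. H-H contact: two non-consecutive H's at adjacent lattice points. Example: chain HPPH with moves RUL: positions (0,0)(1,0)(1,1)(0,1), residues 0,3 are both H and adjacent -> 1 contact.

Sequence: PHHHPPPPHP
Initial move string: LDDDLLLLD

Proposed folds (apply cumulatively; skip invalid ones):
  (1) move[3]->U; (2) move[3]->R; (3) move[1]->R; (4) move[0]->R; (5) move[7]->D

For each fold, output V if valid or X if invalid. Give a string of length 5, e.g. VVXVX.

Initial: LDDDLLLLD -> [(0, 0), (-1, 0), (-1, -1), (-1, -2), (-1, -3), (-2, -3), (-3, -3), (-4, -3), (-5, -3), (-5, -4)]
Fold 1: move[3]->U => LDDULLLLD INVALID (collision), skipped
Fold 2: move[3]->R => LDDRLLLLD INVALID (collision), skipped
Fold 3: move[1]->R => LRDDLLLLD INVALID (collision), skipped
Fold 4: move[0]->R => RDDDLLLLD VALID
Fold 5: move[7]->D => RDDDLLLDD VALID

Answer: XXXVV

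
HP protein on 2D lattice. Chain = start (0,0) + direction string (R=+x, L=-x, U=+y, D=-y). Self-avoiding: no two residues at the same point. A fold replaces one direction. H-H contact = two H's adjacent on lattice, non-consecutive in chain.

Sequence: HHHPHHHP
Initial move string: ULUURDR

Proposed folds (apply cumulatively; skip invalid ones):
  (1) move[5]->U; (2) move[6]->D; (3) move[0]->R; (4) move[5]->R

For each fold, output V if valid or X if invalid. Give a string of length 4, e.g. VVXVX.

Answer: VXXV

Derivation:
Initial: ULUURDR -> [(0, 0), (0, 1), (-1, 1), (-1, 2), (-1, 3), (0, 3), (0, 2), (1, 2)]
Fold 1: move[5]->U => ULUURUR VALID
Fold 2: move[6]->D => ULUURUD INVALID (collision), skipped
Fold 3: move[0]->R => RLUURUR INVALID (collision), skipped
Fold 4: move[5]->R => ULUURRR VALID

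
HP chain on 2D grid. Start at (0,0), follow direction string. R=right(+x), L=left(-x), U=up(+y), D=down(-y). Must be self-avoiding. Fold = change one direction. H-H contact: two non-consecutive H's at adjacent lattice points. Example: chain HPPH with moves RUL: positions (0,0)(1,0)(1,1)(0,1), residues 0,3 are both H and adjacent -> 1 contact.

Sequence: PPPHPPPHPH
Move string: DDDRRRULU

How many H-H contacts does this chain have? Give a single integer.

Positions: [(0, 0), (0, -1), (0, -2), (0, -3), (1, -3), (2, -3), (3, -3), (3, -2), (2, -2), (2, -1)]
No H-H contacts found.

Answer: 0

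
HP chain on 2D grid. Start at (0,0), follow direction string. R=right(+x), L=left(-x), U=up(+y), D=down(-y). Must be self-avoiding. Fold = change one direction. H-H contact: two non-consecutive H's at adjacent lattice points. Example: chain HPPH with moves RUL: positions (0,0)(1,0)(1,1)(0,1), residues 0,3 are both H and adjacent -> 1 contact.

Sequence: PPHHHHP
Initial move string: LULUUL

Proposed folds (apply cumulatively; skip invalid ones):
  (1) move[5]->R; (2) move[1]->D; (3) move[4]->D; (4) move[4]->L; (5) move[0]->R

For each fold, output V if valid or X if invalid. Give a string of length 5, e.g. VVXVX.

Initial: LULUUL -> [(0, 0), (-1, 0), (-1, 1), (-2, 1), (-2, 2), (-2, 3), (-3, 3)]
Fold 1: move[5]->R => LULUUR VALID
Fold 2: move[1]->D => LDLUUR VALID
Fold 3: move[4]->D => LDLUDR INVALID (collision), skipped
Fold 4: move[4]->L => LDLULR INVALID (collision), skipped
Fold 5: move[0]->R => RDLUUR INVALID (collision), skipped

Answer: VVXXX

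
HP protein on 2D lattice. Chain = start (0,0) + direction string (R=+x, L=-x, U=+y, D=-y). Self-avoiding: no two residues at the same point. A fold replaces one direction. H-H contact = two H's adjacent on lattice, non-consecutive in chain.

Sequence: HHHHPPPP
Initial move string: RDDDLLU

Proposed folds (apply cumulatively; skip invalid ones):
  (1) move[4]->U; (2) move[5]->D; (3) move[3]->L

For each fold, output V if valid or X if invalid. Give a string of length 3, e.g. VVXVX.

Answer: XXV

Derivation:
Initial: RDDDLLU -> [(0, 0), (1, 0), (1, -1), (1, -2), (1, -3), (0, -3), (-1, -3), (-1, -2)]
Fold 1: move[4]->U => RDDDULU INVALID (collision), skipped
Fold 2: move[5]->D => RDDDLDU INVALID (collision), skipped
Fold 3: move[3]->L => RDDLLLU VALID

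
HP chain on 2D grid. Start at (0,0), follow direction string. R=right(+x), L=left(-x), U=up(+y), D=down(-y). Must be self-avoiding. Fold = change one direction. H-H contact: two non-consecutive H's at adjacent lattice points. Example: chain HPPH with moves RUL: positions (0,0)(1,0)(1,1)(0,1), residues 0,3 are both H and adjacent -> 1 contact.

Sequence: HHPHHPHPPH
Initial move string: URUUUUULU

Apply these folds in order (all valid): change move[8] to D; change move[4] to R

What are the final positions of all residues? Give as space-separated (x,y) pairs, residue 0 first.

Answer: (0,0) (0,1) (1,1) (1,2) (1,3) (2,3) (2,4) (2,5) (1,5) (1,4)

Derivation:
Initial moves: URUUUUULU
Fold: move[8]->D => URUUUUULD (positions: [(0, 0), (0, 1), (1, 1), (1, 2), (1, 3), (1, 4), (1, 5), (1, 6), (0, 6), (0, 5)])
Fold: move[4]->R => URUURUULD (positions: [(0, 0), (0, 1), (1, 1), (1, 2), (1, 3), (2, 3), (2, 4), (2, 5), (1, 5), (1, 4)])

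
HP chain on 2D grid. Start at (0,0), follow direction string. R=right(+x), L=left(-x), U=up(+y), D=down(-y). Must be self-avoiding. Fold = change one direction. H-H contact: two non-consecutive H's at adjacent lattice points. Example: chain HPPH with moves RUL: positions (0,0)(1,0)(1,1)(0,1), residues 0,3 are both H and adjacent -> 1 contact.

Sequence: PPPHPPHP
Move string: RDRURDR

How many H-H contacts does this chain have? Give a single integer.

Answer: 1

Derivation:
Positions: [(0, 0), (1, 0), (1, -1), (2, -1), (2, 0), (3, 0), (3, -1), (4, -1)]
H-H contact: residue 3 @(2,-1) - residue 6 @(3, -1)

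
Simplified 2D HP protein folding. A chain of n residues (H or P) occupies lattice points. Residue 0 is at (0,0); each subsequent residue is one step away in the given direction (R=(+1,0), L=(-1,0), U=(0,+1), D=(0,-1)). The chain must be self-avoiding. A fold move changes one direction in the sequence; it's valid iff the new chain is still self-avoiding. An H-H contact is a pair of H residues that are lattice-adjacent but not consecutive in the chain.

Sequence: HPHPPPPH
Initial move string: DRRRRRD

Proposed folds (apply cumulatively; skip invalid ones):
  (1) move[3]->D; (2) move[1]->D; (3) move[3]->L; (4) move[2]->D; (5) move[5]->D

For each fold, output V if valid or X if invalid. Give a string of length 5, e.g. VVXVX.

Answer: VVXVV

Derivation:
Initial: DRRRRRD -> [(0, 0), (0, -1), (1, -1), (2, -1), (3, -1), (4, -1), (5, -1), (5, -2)]
Fold 1: move[3]->D => DRRDRRD VALID
Fold 2: move[1]->D => DDRDRRD VALID
Fold 3: move[3]->L => DDRLRRD INVALID (collision), skipped
Fold 4: move[2]->D => DDDDRRD VALID
Fold 5: move[5]->D => DDDDRDD VALID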